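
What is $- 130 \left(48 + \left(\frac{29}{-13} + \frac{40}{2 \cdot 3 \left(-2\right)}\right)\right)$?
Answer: $- \frac{16550}{3} \approx -5516.7$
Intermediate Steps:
$- 130 \left(48 + \left(\frac{29}{-13} + \frac{40}{2 \cdot 3 \left(-2\right)}\right)\right) = - 130 \left(48 + \left(29 \left(- \frac{1}{13}\right) + \frac{40}{6 \left(-2\right)}\right)\right) = - 130 \left(48 + \left(- \frac{29}{13} + \frac{40}{-12}\right)\right) = - 130 \left(48 + \left(- \frac{29}{13} + 40 \left(- \frac{1}{12}\right)\right)\right) = - 130 \left(48 - \frac{217}{39}\right) = \left(-130\right) \frac{1655}{39} = - \frac{16550}{3}$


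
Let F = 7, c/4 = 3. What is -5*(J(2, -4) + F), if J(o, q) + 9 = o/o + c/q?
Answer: 20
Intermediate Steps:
c = 12 (c = 4*3 = 12)
J(o, q) = -8 + 12/q (J(o, q) = -9 + (o/o + 12/q) = -9 + (1 + 12/q) = -8 + 12/q)
-5*(J(2, -4) + F) = -5*((-8 + 12/(-4)) + 7) = -5*((-8 + 12*(-¼)) + 7) = -5*((-8 - 3) + 7) = -5*(-11 + 7) = -5*(-4) = 20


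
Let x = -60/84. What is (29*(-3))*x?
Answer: 435/7 ≈ 62.143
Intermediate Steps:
x = -5/7 (x = -60*1/84 = -5/7 ≈ -0.71429)
(29*(-3))*x = (29*(-3))*(-5/7) = -87*(-5/7) = 435/7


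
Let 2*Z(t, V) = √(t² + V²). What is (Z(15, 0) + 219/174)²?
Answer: 64516/841 ≈ 76.713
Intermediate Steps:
Z(t, V) = √(V² + t²)/2 (Z(t, V) = √(t² + V²)/2 = √(V² + t²)/2)
(Z(15, 0) + 219/174)² = (√(0² + 15²)/2 + 219/174)² = (√(0 + 225)/2 + 219*(1/174))² = (√225/2 + 73/58)² = ((½)*15 + 73/58)² = (15/2 + 73/58)² = (254/29)² = 64516/841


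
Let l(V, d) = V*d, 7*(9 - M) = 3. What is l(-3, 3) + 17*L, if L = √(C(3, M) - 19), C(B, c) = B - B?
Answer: -9 + 17*I*√19 ≈ -9.0 + 74.101*I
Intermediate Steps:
M = 60/7 (M = 9 - ⅐*3 = 9 - 3/7 = 60/7 ≈ 8.5714)
C(B, c) = 0
L = I*√19 (L = √(0 - 19) = √(-19) = I*√19 ≈ 4.3589*I)
l(-3, 3) + 17*L = -3*3 + 17*(I*√19) = -9 + 17*I*√19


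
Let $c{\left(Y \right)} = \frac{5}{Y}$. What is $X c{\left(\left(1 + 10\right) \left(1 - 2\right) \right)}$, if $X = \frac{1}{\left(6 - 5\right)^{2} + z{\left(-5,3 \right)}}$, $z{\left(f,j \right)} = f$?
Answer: $\frac{5}{44} \approx 0.11364$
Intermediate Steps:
$X = - \frac{1}{4}$ ($X = \frac{1}{\left(6 - 5\right)^{2} - 5} = \frac{1}{1^{2} - 5} = \frac{1}{1 - 5} = \frac{1}{-4} = - \frac{1}{4} \approx -0.25$)
$X c{\left(\left(1 + 10\right) \left(1 - 2\right) \right)} = - \frac{5 \frac{1}{\left(1 + 10\right) \left(1 - 2\right)}}{4} = - \frac{5 \frac{1}{11 \left(-1\right)}}{4} = - \frac{5 \frac{1}{-11}}{4} = - \frac{5 \left(- \frac{1}{11}\right)}{4} = \left(- \frac{1}{4}\right) \left(- \frac{5}{11}\right) = \frac{5}{44}$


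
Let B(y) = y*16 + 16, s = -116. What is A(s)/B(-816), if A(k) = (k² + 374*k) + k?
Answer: 7511/3260 ≈ 2.3040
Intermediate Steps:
A(k) = k² + 375*k
B(y) = 16 + 16*y (B(y) = 16*y + 16 = 16 + 16*y)
A(s)/B(-816) = (-116*(375 - 116))/(16 + 16*(-816)) = (-116*259)/(16 - 13056) = -30044/(-13040) = -30044*(-1/13040) = 7511/3260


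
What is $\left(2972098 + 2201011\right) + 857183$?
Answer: $6030292$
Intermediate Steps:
$\left(2972098 + 2201011\right) + 857183 = 5173109 + 857183 = 6030292$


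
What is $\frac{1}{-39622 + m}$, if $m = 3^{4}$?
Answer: $- \frac{1}{39541} \approx -2.529 \cdot 10^{-5}$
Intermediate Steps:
$m = 81$
$\frac{1}{-39622 + m} = \frac{1}{-39622 + 81} = \frac{1}{-39541} = - \frac{1}{39541}$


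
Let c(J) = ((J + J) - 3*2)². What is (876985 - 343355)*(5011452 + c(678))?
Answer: 3646801805760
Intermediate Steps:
c(J) = (-6 + 2*J)² (c(J) = (2*J - 6)² = (-6 + 2*J)²)
(876985 - 343355)*(5011452 + c(678)) = (876985 - 343355)*(5011452 + 4*(-3 + 678)²) = 533630*(5011452 + 4*675²) = 533630*(5011452 + 4*455625) = 533630*(5011452 + 1822500) = 533630*6833952 = 3646801805760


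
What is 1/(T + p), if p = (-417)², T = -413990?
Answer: -1/240101 ≈ -4.1649e-6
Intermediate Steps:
p = 173889
1/(T + p) = 1/(-413990 + 173889) = 1/(-240101) = -1/240101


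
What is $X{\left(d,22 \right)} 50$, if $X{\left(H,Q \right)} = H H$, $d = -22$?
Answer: $24200$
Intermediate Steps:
$X{\left(H,Q \right)} = H^{2}$
$X{\left(d,22 \right)} 50 = \left(-22\right)^{2} \cdot 50 = 484 \cdot 50 = 24200$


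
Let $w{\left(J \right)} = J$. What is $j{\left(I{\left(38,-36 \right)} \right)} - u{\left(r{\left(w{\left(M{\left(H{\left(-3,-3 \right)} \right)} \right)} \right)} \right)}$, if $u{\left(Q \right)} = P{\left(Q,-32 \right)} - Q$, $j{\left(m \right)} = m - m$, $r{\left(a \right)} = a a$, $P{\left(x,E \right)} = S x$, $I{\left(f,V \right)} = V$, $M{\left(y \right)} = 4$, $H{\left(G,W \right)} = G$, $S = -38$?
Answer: $624$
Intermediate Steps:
$P{\left(x,E \right)} = - 38 x$
$r{\left(a \right)} = a^{2}$
$j{\left(m \right)} = 0$
$u{\left(Q \right)} = - 39 Q$ ($u{\left(Q \right)} = - 38 Q - Q = - 39 Q$)
$j{\left(I{\left(38,-36 \right)} \right)} - u{\left(r{\left(w{\left(M{\left(H{\left(-3,-3 \right)} \right)} \right)} \right)} \right)} = 0 - - 39 \cdot 4^{2} = 0 - \left(-39\right) 16 = 0 - -624 = 0 + 624 = 624$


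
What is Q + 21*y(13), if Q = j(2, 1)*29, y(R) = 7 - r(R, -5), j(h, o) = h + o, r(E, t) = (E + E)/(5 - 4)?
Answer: -312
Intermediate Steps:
r(E, t) = 2*E (r(E, t) = (2*E)/1 = (2*E)*1 = 2*E)
y(R) = 7 - 2*R
Q = 87 (Q = (2 + 1)*29 = 3*29 = 87)
Q + 21*y(13) = 87 + 21*(7 - 2*13) = 87 + 21*(7 - 26) = 87 + 21*(-19) = 87 - 399 = -312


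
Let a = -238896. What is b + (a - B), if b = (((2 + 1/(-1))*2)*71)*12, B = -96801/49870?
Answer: -11828668239/49870 ≈ -2.3719e+5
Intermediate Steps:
B = -96801/49870 (B = -96801*1/49870 = -96801/49870 ≈ -1.9411)
b = 1704 (b = (((2 + 1*(-1))*2)*71)*12 = (((2 - 1)*2)*71)*12 = ((1*2)*71)*12 = (2*71)*12 = 142*12 = 1704)
b + (a - B) = 1704 + (-238896 - 1*(-96801/49870)) = 1704 + (-238896 + 96801/49870) = 1704 - 11913646719/49870 = -11828668239/49870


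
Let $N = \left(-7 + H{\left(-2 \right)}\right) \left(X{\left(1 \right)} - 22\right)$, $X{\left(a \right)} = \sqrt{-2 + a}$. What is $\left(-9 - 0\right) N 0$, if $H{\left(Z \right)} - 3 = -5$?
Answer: $0$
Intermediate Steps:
$H{\left(Z \right)} = -2$ ($H{\left(Z \right)} = 3 - 5 = -2$)
$N = 198 - 9 i$ ($N = \left(-7 - 2\right) \left(\sqrt{-2 + 1} - 22\right) = - 9 \left(\sqrt{-1} - 22\right) = - 9 \left(i - 22\right) = - 9 \left(-22 + i\right) = 198 - 9 i \approx 198.0 - 9.0 i$)
$\left(-9 - 0\right) N 0 = \left(-9 - 0\right) \left(198 - 9 i\right) 0 = \left(-9 + 0\right) \left(198 - 9 i\right) 0 = - 9 \left(198 - 9 i\right) 0 = \left(-1782 + 81 i\right) 0 = 0$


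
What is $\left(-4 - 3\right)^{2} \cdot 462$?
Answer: $22638$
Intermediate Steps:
$\left(-4 - 3\right)^{2} \cdot 462 = \left(-7\right)^{2} \cdot 462 = 49 \cdot 462 = 22638$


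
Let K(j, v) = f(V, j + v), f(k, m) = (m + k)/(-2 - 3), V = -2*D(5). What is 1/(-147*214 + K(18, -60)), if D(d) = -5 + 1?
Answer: -5/157256 ≈ -3.1795e-5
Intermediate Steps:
D(d) = -4
V = 8 (V = -2*(-4) = 8)
f(k, m) = -k/5 - m/5 (f(k, m) = (k + m)/(-5) = (k + m)*(-⅕) = -k/5 - m/5)
K(j, v) = -8/5 - j/5 - v/5 (K(j, v) = -⅕*8 - (j + v)/5 = -8/5 + (-j/5 - v/5) = -8/5 - j/5 - v/5)
1/(-147*214 + K(18, -60)) = 1/(-147*214 + (-8/5 - ⅕*18 - ⅕*(-60))) = 1/(-31458 + (-8/5 - 18/5 + 12)) = 1/(-31458 + 34/5) = 1/(-157256/5) = -5/157256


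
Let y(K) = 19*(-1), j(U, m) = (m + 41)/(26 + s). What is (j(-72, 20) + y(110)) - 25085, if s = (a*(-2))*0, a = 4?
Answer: -652643/26 ≈ -25102.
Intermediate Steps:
s = 0 (s = (4*(-2))*0 = -8*0 = 0)
j(U, m) = 41/26 + m/26 (j(U, m) = (m + 41)/(26 + 0) = (41 + m)/26 = (41 + m)*(1/26) = 41/26 + m/26)
y(K) = -19
(j(-72, 20) + y(110)) - 25085 = ((41/26 + (1/26)*20) - 19) - 25085 = ((41/26 + 10/13) - 19) - 25085 = (61/26 - 19) - 25085 = -433/26 - 25085 = -652643/26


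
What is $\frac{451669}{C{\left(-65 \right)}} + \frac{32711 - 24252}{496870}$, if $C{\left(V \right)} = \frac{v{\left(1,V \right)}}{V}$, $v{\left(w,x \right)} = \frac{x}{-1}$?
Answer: $- \frac{20401887961}{45170} \approx -4.5167 \cdot 10^{5}$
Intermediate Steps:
$v{\left(w,x \right)} = - x$ ($v{\left(w,x \right)} = x \left(-1\right) = - x$)
$C{\left(V \right)} = -1$ ($C{\left(V \right)} = \frac{\left(-1\right) V}{V} = -1$)
$\frac{451669}{C{\left(-65 \right)}} + \frac{32711 - 24252}{496870} = \frac{451669}{-1} + \frac{32711 - 24252}{496870} = 451669 \left(-1\right) + 8459 \cdot \frac{1}{496870} = -451669 + \frac{769}{45170} = - \frac{20401887961}{45170}$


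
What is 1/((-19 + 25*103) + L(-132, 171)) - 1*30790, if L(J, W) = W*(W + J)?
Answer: -284037749/9225 ≈ -30790.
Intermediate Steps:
L(J, W) = W*(J + W)
1/((-19 + 25*103) + L(-132, 171)) - 1*30790 = 1/((-19 + 25*103) + 171*(-132 + 171)) - 1*30790 = 1/((-19 + 2575) + 171*39) - 30790 = 1/(2556 + 6669) - 30790 = 1/9225 - 30790 = -284037749/9225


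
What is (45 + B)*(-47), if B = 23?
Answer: -3196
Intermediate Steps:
(45 + B)*(-47) = (45 + 23)*(-47) = 68*(-47) = -3196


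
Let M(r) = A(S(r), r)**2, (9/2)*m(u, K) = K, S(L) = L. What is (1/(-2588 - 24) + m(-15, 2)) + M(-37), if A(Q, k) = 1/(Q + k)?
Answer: 3574217/8045613 ≈ 0.44424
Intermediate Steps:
m(u, K) = 2*K/9
M(r) = 1/(4*r**2) (M(r) = (1/(r + r))**2 = (1/(2*r))**2 = 1/(4*r**2))
(1/(-2588 - 24) + m(-15, 2)) + M(-37) = (1/(-2588 - 24) + (2/9)*2) + (1/4)/(-37)**2 = (1/(-2612) + 4/9) + (1/4)*(1/1369) = (-1/2612 + 4/9) + 1/5476 = 10439/23508 + 1/5476 = 3574217/8045613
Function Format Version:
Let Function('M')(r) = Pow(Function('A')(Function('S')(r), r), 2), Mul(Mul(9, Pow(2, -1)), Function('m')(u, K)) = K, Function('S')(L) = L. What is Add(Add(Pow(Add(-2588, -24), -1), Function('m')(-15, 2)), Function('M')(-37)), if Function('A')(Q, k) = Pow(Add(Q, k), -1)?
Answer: Rational(3574217, 8045613) ≈ 0.44424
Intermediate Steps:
Function('m')(u, K) = Mul(Rational(2, 9), K)
Function('M')(r) = Mul(Rational(1, 4), Pow(r, -2)) (Function('M')(r) = Pow(Pow(Add(r, r), -1), 2) = Pow(Pow(Mul(2, r), -1), 2) = Pow(Mul(Rational(1, 2), Pow(r, -1)), 2) = Mul(Rational(1, 4), Pow(r, -2)))
Add(Add(Pow(Add(-2588, -24), -1), Function('m')(-15, 2)), Function('M')(-37)) = Add(Add(Pow(Add(-2588, -24), -1), Mul(Rational(2, 9), 2)), Mul(Rational(1, 4), Pow(-37, -2))) = Add(Add(Pow(-2612, -1), Rational(4, 9)), Mul(Rational(1, 4), Rational(1, 1369))) = Add(Add(Rational(-1, 2612), Rational(4, 9)), Rational(1, 5476)) = Add(Rational(10439, 23508), Rational(1, 5476)) = Rational(3574217, 8045613)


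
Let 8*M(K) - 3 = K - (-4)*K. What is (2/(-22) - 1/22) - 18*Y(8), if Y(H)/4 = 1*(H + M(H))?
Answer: -21189/22 ≈ -963.14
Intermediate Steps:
M(K) = 3/8 + 5*K/8 (M(K) = 3/8 + (K - (-4)*K)/8 = 3/8 + (K + 4*K)/8 = 3/8 + (5*K)/8 = 3/8 + 5*K/8)
Y(H) = 3/2 + 13*H/2 (Y(H) = 4*(1*(H + (3/8 + 5*H/8))) = 4*(1*(3/8 + 13*H/8)) = 4*(3/8 + 13*H/8) = 3/2 + 13*H/2)
(2/(-22) - 1/22) - 18*Y(8) = (2/(-22) - 1/22) - 18*(3/2 + (13/2)*8) = (2*(-1/22) - 1*1/22) - 18*(3/2 + 52) = (-1/11 - 1/22) - 18*107/2 = -3/22 - 963 = -21189/22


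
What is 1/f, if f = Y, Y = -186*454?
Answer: -1/84444 ≈ -1.1842e-5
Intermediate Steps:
Y = -84444
f = -84444
1/f = 1/(-84444) = -1/84444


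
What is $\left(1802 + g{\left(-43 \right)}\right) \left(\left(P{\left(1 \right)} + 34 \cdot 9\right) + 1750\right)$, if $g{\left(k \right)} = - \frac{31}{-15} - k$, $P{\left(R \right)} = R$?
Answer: $\frac{56991242}{15} \approx 3.7994 \cdot 10^{6}$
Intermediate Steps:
$g{\left(k \right)} = \frac{31}{15} - k$ ($g{\left(k \right)} = \left(-31\right) \left(- \frac{1}{15}\right) - k = \frac{31}{15} - k$)
$\left(1802 + g{\left(-43 \right)}\right) \left(\left(P{\left(1 \right)} + 34 \cdot 9\right) + 1750\right) = \left(1802 + \left(\frac{31}{15} - -43\right)\right) \left(\left(1 + 34 \cdot 9\right) + 1750\right) = \left(1802 + \left(\frac{31}{15} + 43\right)\right) \left(\left(1 + 306\right) + 1750\right) = \left(1802 + \frac{676}{15}\right) \left(307 + 1750\right) = \frac{27706}{15} \cdot 2057 = \frac{56991242}{15}$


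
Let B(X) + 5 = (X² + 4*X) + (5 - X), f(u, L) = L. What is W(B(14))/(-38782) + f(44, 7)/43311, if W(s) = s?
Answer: -5018272/839843601 ≈ -0.0059752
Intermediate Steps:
B(X) = X² + 3*X (B(X) = -5 + ((X² + 4*X) + (5 - X)) = -5 + (5 + X² + 3*X) = X² + 3*X)
W(B(14))/(-38782) + f(44, 7)/43311 = (14*(3 + 14))/(-38782) + 7/43311 = (14*17)*(-1/38782) + 7*(1/43311) = 238*(-1/38782) + 7/43311 = -119/19391 + 7/43311 = -5018272/839843601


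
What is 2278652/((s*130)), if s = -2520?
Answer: -569663/81900 ≈ -6.9556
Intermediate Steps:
2278652/((s*130)) = 2278652/((-2520*130)) = 2278652/(-327600) = 2278652*(-1/327600) = -569663/81900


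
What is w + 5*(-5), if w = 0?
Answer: -25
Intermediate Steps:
w + 5*(-5) = 0 + 5*(-5) = 0 - 25 = -25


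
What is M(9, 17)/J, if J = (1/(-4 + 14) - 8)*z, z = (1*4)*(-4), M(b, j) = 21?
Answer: 105/632 ≈ 0.16614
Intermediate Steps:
z = -16 (z = 4*(-4) = -16)
J = 632/5 (J = (1/(-4 + 14) - 8)*(-16) = (1/10 - 8)*(-16) = (⅒ - 8)*(-16) = -79/10*(-16) = 632/5 ≈ 126.40)
M(9, 17)/J = 21/(632/5) = 21*(5/632) = 105/632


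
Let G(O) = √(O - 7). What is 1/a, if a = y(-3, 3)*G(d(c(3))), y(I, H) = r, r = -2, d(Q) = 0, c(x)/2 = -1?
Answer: I*√7/14 ≈ 0.18898*I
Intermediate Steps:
c(x) = -2 (c(x) = 2*(-1) = -2)
G(O) = √(-7 + O)
y(I, H) = -2
a = -2*I*√7 (a = -2*√(-7 + 0) = -2*I*√7 ≈ -5.2915*I)
1/a = 1/(-2*I*√7) = I*√7/14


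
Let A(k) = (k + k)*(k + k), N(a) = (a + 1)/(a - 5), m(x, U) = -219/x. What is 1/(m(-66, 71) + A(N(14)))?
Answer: 198/2857 ≈ 0.069304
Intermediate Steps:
N(a) = (1 + a)/(-5 + a)
A(k) = 4*k² (A(k) = (2*k)*(2*k) = 4*k²)
1/(m(-66, 71) + A(N(14))) = 1/(-219/(-66) + 4*((1 + 14)/(-5 + 14))²) = 1/(-219*(-1/66) + 4*(15/9)²) = 1/(73/22 + 4*((⅑)*15)²) = 1/(73/22 + 4*(5/3)²) = 1/(73/22 + 4*(25/9)) = 1/(73/22 + 100/9) = 1/(2857/198) = 198/2857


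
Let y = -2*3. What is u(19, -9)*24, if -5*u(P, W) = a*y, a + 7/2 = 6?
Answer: 72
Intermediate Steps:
a = 5/2 (a = -7/2 + 6 = 5/2 ≈ 2.5000)
y = -6
u(P, W) = 3 (u(P, W) = -(-6)/2 = -1/5*(-15) = 3)
u(19, -9)*24 = 3*24 = 72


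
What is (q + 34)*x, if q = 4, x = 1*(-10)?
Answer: -380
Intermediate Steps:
x = -10
(q + 34)*x = (4 + 34)*(-10) = 38*(-10) = -380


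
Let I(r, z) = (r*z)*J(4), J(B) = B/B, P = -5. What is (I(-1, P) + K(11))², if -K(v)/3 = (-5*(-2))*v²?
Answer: 13140625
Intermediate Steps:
J(B) = 1
K(v) = -30*v² (K(v) = -3*(-5*(-2))*v² = -30*v²)
I(r, z) = r*z (I(r, z) = (r*z)*1 = r*z)
(I(-1, P) + K(11))² = (-1*(-5) - 30*11²)² = (5 - 30*121)² = (5 - 3630)² = (-3625)² = 13140625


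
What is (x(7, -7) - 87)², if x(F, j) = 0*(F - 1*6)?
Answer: 7569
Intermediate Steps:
x(F, j) = 0 (x(F, j) = 0*(F - 6) = 0*(-6 + F) = 0)
(x(7, -7) - 87)² = (0 - 87)² = (-87)² = 7569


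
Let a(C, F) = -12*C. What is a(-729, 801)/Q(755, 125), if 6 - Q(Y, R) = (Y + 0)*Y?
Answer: -8748/570019 ≈ -0.015347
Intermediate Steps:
Q(Y, R) = 6 - Y² (Q(Y, R) = 6 - (Y + 0)*Y = 6 - Y*Y = 6 - Y²)
a(-729, 801)/Q(755, 125) = (-12*(-729))/(6 - 1*755²) = 8748/(6 - 1*570025) = 8748/(6 - 570025) = 8748/(-570019) = 8748*(-1/570019) = -8748/570019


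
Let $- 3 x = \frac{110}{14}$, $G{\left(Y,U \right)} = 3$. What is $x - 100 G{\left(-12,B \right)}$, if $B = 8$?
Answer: $- \frac{6355}{21} \approx -302.62$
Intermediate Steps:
$x = - \frac{55}{21}$ ($x = - \frac{110 \cdot \frac{1}{14}}{3} = \left(- \frac{1}{3}\right) \frac{55}{7} = - \frac{55}{21} \approx -2.619$)
$x - 100 G{\left(-12,B \right)} = - \frac{55}{21} - 300 = - \frac{6355}{21}$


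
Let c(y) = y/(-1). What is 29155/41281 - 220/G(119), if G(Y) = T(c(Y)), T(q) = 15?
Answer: -1728899/123843 ≈ -13.960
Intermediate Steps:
c(y) = -y (c(y) = y*(-1) = -y)
G(Y) = 15
29155/41281 - 220/G(119) = 29155/41281 - 220/15 = 29155*(1/41281) - 220*1/15 = 29155/41281 - 44/3 = -1728899/123843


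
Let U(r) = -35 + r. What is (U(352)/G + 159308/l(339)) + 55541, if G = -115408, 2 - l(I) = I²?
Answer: 736598086939045/13262571952 ≈ 55540.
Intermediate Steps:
l(I) = 2 - I²
(U(352)/G + 159308/l(339)) + 55541 = ((-35 + 352)/(-115408) + 159308/(2 - 1*339²)) + 55541 = (317*(-1/115408) + 159308/(2 - 1*114921)) + 55541 = (-317/115408 + 159308/(2 - 114921)) + 55541 = (-317/115408 + 159308/(-114919)) + 55541 = (-317/115408 + 159308*(-1/114919)) + 55541 = (-317/115408 - 159308/114919) + 55541 = -18421846987/13262571952 + 55541 = 736598086939045/13262571952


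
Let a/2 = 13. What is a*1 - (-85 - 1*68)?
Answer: 179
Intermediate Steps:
a = 26 (a = 2*13 = 26)
a*1 - (-85 - 1*68) = 26*1 - (-85 - 1*68) = 26 - (-85 - 68) = 26 - 1*(-153) = 26 + 153 = 179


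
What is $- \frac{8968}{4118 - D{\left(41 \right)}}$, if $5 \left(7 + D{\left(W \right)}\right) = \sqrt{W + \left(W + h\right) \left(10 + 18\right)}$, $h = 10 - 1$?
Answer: $- \frac{10509375}{4833968} - \frac{5605 \sqrt{1441}}{53173648} \approx -2.1781$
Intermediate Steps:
$h = 9$ ($h = 10 - 1 = 9$)
$D{\left(W \right)} = -7 + \frac{\sqrt{252 + 29 W}}{5}$ ($D{\left(W \right)} = -7 + \frac{\sqrt{W + \left(W + 9\right) \left(10 + 18\right)}}{5} = -7 + \frac{\sqrt{W + \left(9 + W\right) 28}}{5} = -7 + \frac{\sqrt{W + \left(252 + 28 W\right)}}{5} = -7 + \frac{\sqrt{252 + 29 W}}{5}$)
$- \frac{8968}{4118 - D{\left(41 \right)}} = - \frac{8968}{4118 - \left(-7 + \frac{\sqrt{252 + 29 \cdot 41}}{5}\right)} = - \frac{8968}{4118 - \left(-7 + \frac{\sqrt{252 + 1189}}{5}\right)} = - \frac{8968}{4118 - \left(-7 + \frac{\sqrt{1441}}{5}\right)} = - \frac{8968}{4118 + \left(7 - \frac{\sqrt{1441}}{5}\right)} = - \frac{8968}{4125 - \frac{\sqrt{1441}}{5}}$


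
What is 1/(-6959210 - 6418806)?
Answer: -1/13378016 ≈ -7.4750e-8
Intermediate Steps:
1/(-6959210 - 6418806) = 1/(-13378016) = -1/13378016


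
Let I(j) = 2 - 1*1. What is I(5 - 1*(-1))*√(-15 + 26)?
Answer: √11 ≈ 3.3166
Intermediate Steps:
I(j) = 1 (I(j) = 2 - 1 = 1)
I(5 - 1*(-1))*√(-15 + 26) = 1*√(-15 + 26) = 1*√11 = √11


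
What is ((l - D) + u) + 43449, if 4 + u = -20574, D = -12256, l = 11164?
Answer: 46291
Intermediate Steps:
u = -20578 (u = -4 - 20574 = -20578)
((l - D) + u) + 43449 = ((11164 - 1*(-12256)) - 20578) + 43449 = ((11164 + 12256) - 20578) + 43449 = (23420 - 20578) + 43449 = 2842 + 43449 = 46291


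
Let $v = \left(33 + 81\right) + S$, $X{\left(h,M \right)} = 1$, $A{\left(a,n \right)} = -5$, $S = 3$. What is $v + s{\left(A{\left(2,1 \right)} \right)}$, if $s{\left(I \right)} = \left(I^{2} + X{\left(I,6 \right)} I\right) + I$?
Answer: $132$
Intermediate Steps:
$v = 117$ ($v = \left(33 + 81\right) + 3 = 114 + 3 = 117$)
$s{\left(I \right)} = I^{2} + 2 I$ ($s{\left(I \right)} = \left(I^{2} + 1 I\right) + I = \left(I^{2} + I\right) + I = \left(I + I^{2}\right) + I = I^{2} + 2 I$)
$v + s{\left(A{\left(2,1 \right)} \right)} = 117 - 5 \left(2 - 5\right) = 117 - -15 = 117 + 15 = 132$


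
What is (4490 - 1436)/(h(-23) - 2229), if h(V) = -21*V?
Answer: -509/291 ≈ -1.7491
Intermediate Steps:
(4490 - 1436)/(h(-23) - 2229) = (4490 - 1436)/(-21*(-23) - 2229) = 3054/(483 - 2229) = 3054/(-1746) = 3054*(-1/1746) = -509/291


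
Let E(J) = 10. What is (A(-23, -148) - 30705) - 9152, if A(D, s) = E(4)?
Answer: -39847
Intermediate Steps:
A(D, s) = 10
(A(-23, -148) - 30705) - 9152 = (10 - 30705) - 9152 = -30695 - 9152 = -39847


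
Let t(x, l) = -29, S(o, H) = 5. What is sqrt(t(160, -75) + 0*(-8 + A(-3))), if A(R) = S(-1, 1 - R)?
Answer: I*sqrt(29) ≈ 5.3852*I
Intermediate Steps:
A(R) = 5
sqrt(t(160, -75) + 0*(-8 + A(-3))) = sqrt(-29 + 0*(-8 + 5)) = sqrt(-29 + 0*(-3)) = sqrt(-29 + 0) = sqrt(-29) = I*sqrt(29)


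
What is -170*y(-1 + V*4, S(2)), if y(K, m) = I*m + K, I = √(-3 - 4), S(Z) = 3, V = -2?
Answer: 1530 - 510*I*√7 ≈ 1530.0 - 1349.3*I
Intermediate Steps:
I = I*√7 (I = √(-7) = I*√7 ≈ 2.6458*I)
y(K, m) = K + I*m*√7 (y(K, m) = (I*√7)*m + K = I*m*√7 + K = K + I*m*√7)
-170*y(-1 + V*4, S(2)) = -170*((-1 - 2*4) + I*3*√7) = -170*((-1 - 8) + 3*I*√7) = -170*(-9 + 3*I*√7) = 1530 - 510*I*√7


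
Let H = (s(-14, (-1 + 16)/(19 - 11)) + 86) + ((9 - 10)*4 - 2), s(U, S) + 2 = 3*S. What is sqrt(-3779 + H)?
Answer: I*sqrt(59126)/4 ≈ 60.79*I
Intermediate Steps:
s(U, S) = -2 + 3*S
H = 669/8 (H = ((-2 + 3*((-1 + 16)/(19 - 11))) + 86) + ((9 - 10)*4 - 2) = ((-2 + 3*(15/8)) + 86) + (-1*4 - 2) = ((-2 + 3*(15*(1/8))) + 86) + (-4 - 2) = ((-2 + 3*(15/8)) + 86) - 6 = ((-2 + 45/8) + 86) - 6 = (29/8 + 86) - 6 = 717/8 - 6 = 669/8 ≈ 83.625)
sqrt(-3779 + H) = sqrt(-3779 + 669/8) = sqrt(-29563/8) = I*sqrt(59126)/4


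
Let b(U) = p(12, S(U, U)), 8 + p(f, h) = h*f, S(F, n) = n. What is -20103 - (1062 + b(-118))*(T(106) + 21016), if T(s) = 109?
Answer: 7627147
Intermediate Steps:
p(f, h) = -8 + f*h (p(f, h) = -8 + h*f = -8 + f*h)
b(U) = -8 + 12*U
-20103 - (1062 + b(-118))*(T(106) + 21016) = -20103 - (1062 + (-8 + 12*(-118)))*(109 + 21016) = -20103 - (1062 + (-8 - 1416))*21125 = -20103 - (1062 - 1424)*21125 = -20103 - (-362)*21125 = -20103 - 1*(-7647250) = -20103 + 7647250 = 7627147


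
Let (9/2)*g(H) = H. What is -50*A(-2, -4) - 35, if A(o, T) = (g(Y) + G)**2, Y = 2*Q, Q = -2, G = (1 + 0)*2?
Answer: -7835/81 ≈ -96.728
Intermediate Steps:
G = 2 (G = 1*2 = 2)
Y = -4 (Y = 2*(-2) = -4)
g(H) = 2*H/9
A(o, T) = 100/81 (A(o, T) = ((2/9)*(-4) + 2)**2 = (-8/9 + 2)**2 = (10/9)**2 = 100/81)
-50*A(-2, -4) - 35 = -50*100/81 - 35 = -5000/81 - 35 = -7835/81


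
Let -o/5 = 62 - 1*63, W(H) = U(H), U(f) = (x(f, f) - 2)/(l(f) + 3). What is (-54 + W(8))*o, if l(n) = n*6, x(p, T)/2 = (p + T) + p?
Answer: -13540/51 ≈ -265.49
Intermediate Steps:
x(p, T) = 2*T + 4*p (x(p, T) = 2*((p + T) + p) = 2*((T + p) + p) = 2*(T + 2*p) = 2*T + 4*p)
l(n) = 6*n
U(f) = (-2 + 6*f)/(3 + 6*f) (U(f) = ((2*f + 4*f) - 2)/(6*f + 3) = (6*f - 2)/(3 + 6*f) = (-2 + 6*f)/(3 + 6*f))
W(H) = 2*(-1 + 3*H)/(3*(1 + 2*H))
o = 5 (o = -5*(62 - 1*63) = -5*(62 - 63) = -5*(-1) = 5)
(-54 + W(8))*o = (-54 + 2*(-1 + 3*8)/(3*(1 + 2*8)))*5 = (-54 + 2*(-1 + 24)/(3*(1 + 16)))*5 = (-54 + (⅔)*23/17)*5 = (-54 + (⅔)*(1/17)*23)*5 = (-54 + 46/51)*5 = -2708/51*5 = -13540/51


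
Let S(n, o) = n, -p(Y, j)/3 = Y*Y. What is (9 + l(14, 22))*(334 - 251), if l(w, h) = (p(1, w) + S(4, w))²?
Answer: 830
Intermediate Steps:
p(Y, j) = -3*Y² (p(Y, j) = -3*Y*Y = -3*Y²)
l(w, h) = 1 (l(w, h) = (-3*1² + 4)² = (-3*1 + 4)² = (-3 + 4)² = 1² = 1)
(9 + l(14, 22))*(334 - 251) = (9 + 1)*(334 - 251) = 10*83 = 830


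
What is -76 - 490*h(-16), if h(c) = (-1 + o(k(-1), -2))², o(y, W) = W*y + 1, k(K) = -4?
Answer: -31436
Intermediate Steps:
o(y, W) = 1 + W*y
h(c) = 64 (h(c) = (-1 + (1 - 2*(-4)))² = (-1 + (1 + 8))² = (-1 + 9)² = 8² = 64)
-76 - 490*h(-16) = -76 - 490*64 = -76 - 31360 = -31436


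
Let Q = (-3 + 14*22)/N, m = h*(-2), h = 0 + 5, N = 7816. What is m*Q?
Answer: -1525/3908 ≈ -0.39023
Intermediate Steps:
h = 5
m = -10 (m = 5*(-2) = -10)
Q = 305/7816 (Q = (-3 + 14*22)/7816 = (-3 + 308)*(1/7816) = 305*(1/7816) = 305/7816 ≈ 0.039023)
m*Q = -10*305/7816 = -1525/3908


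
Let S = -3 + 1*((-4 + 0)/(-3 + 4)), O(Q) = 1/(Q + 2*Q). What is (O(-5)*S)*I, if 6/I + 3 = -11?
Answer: -1/5 ≈ -0.20000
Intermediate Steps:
I = -3/7 (I = 6/(-3 - 11) = 6/(-14) = 6*(-1/14) = -3/7 ≈ -0.42857)
O(Q) = 1/(3*Q)
S = -7 (S = -3 + 1*(-4/1) = -3 + 1*(-4*1) = -3 + 1*(-4) = -3 - 4 = -7)
(O(-5)*S)*I = (((1/3)/(-5))*(-7))*(-3/7) = (((1/3)*(-1/5))*(-7))*(-3/7) = -1/15*(-7)*(-3/7) = (7/15)*(-3/7) = -1/5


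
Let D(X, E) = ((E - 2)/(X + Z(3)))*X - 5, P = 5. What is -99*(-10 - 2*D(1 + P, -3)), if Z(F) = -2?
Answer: -1485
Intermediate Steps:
D(X, E) = -5 + X*(-2 + E)/(-2 + X) (D(X, E) = ((E - 2)/(X - 2))*X - 5 = ((-2 + E)/(-2 + X))*X - 5 = X*(-2 + E)/(-2 + X) - 5 = -5 + X*(-2 + E)/(-2 + X))
-99*(-10 - 2*D(1 + P, -3)) = -99*(-10 - 2*(10 - 7*(1 + 5) - 3*(1 + 5))/(-2 + (1 + 5))) = -99*(-10 - 2*(10 - 7*6 - 3*6)/(-2 + 6)) = -99*(-10 - 2*(10 - 42 - 18)/4) = -99*(-10 - (-50)/2) = -99*(-10 - 2*(-25/2)) = -99*(-10 + 25) = -99*15 = -1485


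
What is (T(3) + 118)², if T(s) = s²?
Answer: 16129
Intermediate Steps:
(T(3) + 118)² = (3² + 118)² = (9 + 118)² = 127² = 16129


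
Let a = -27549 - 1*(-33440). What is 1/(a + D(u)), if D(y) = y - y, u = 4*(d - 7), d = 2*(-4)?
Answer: 1/5891 ≈ 0.00016975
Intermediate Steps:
d = -8
u = -60 (u = 4*(-8 - 7) = 4*(-15) = -60)
a = 5891 (a = -27549 + 33440 = 5891)
D(y) = 0
1/(a + D(u)) = 1/(5891 + 0) = 1/5891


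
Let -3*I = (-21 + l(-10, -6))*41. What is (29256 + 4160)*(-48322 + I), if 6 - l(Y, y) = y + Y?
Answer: -4845553912/3 ≈ -1.6152e+9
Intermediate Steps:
l(Y, y) = 6 - Y - y (l(Y, y) = 6 - (y + Y) = 6 - (Y + y) = 6 + (-Y - y) = 6 - Y - y)
I = -41/3 (I = -(-21 + (6 - 1*(-10) - 1*(-6)))*41/3 = -(-21 + (6 + 10 + 6))*41/3 = -(-21 + 22)*41/3 = -41/3 ≈ -13.667)
(29256 + 4160)*(-48322 + I) = (29256 + 4160)*(-48322 - 41/3) = 33416*(-145007/3) = -4845553912/3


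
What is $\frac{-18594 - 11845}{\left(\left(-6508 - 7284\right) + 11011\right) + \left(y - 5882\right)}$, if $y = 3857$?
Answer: $\frac{30439}{4806} \approx 6.3335$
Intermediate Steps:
$\frac{-18594 - 11845}{\left(\left(-6508 - 7284\right) + 11011\right) + \left(y - 5882\right)} = \frac{-18594 - 11845}{\left(\left(-6508 - 7284\right) + 11011\right) + \left(3857 - 5882\right)} = - \frac{30439}{\left(-13792 + 11011\right) + \left(3857 - 5882\right)} = - \frac{30439}{-2781 - 2025} = - \frac{30439}{-4806} = \left(-30439\right) \left(- \frac{1}{4806}\right) = \frac{30439}{4806}$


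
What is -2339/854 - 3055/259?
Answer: -459253/31598 ≈ -14.534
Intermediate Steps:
-2339/854 - 3055/259 = -459253/31598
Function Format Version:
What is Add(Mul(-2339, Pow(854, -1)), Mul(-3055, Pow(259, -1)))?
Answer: Rational(-459253, 31598) ≈ -14.534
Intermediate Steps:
Add(Mul(-2339, Pow(854, -1)), Mul(-3055, Pow(259, -1))) = Add(Mul(-2339, Rational(1, 854)), Mul(-3055, Rational(1, 259))) = Add(Rational(-2339, 854), Rational(-3055, 259)) = Rational(-459253, 31598)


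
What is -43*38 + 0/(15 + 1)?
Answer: -1634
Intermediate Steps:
-43*38 + 0/(15 + 1) = -1634 + 0/16 = -1634 + (1/16)*0 = -1634 + 0 = -1634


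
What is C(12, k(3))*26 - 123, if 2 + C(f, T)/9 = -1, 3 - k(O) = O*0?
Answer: -825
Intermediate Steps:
k(O) = 3 (k(O) = 3 - O*0 = 3 - 1*0 = 3 + 0 = 3)
C(f, T) = -27 (C(f, T) = -18 + 9*(-1) = -18 - 9 = -27)
C(12, k(3))*26 - 123 = -27*26 - 123 = -702 - 123 = -825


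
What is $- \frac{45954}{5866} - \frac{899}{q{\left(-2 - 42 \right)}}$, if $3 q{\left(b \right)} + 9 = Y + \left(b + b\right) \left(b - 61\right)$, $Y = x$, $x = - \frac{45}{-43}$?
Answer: $- \frac{3153835483}{388112158} \approx -8.1261$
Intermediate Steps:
$x = \frac{45}{43}$ ($x = \left(-45\right) \left(- \frac{1}{43}\right) = \frac{45}{43} \approx 1.0465$)
$Y = \frac{45}{43} \approx 1.0465$
$q{\left(b \right)} = - \frac{114}{43} + \frac{2 b \left(-61 + b\right)}{3}$ ($q{\left(b \right)} = -3 + \frac{\frac{45}{43} + \left(b + b\right) \left(b - 61\right)}{3} = -3 + \frac{\frac{45}{43} + 2 b \left(-61 + b\right)}{3} = -3 + \left(\frac{15}{43} + \frac{2 b \left(-61 + b\right)}{3}\right) = - \frac{114}{43} + \frac{2 b \left(-61 + b\right)}{3}$)
$- \frac{45954}{5866} - \frac{899}{q{\left(-2 - 42 \right)}} = - \frac{45954}{5866} - \frac{899}{- \frac{114}{43} - \frac{122 \left(-2 - 42\right)}{3} + \frac{2 \left(-2 - 42\right)^{2}}{3}} = \left(-45954\right) \frac{1}{5866} - \frac{899}{- \frac{114}{43} - \frac{122 \left(-2 - 42\right)}{3} + \frac{2 \left(-2 - 42\right)^{2}}{3}} = - \frac{22977}{2933} - \frac{899}{- \frac{114}{43} - - \frac{5368}{3} + \frac{2 \left(-44\right)^{2}}{3}} = - \frac{22977}{2933} - \frac{899}{- \frac{114}{43} + \frac{5368}{3} + \frac{2}{3} \cdot 1936} = - \frac{22977}{2933} - \frac{899}{- \frac{114}{43} + \frac{5368}{3} + \frac{3872}{3}} = - \frac{22977}{2933} - \frac{899}{\frac{132326}{43}} = - \frac{22977}{2933} - \frac{38657}{132326} = - \frac{3153835483}{388112158}$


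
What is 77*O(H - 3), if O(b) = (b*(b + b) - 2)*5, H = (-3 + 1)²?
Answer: 0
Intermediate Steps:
H = 4 (H = (-2)² = 4)
O(b) = -10 + 10*b² (O(b) = (b*(2*b) - 2)*5 = (2*b² - 2)*5 = (-2 + 2*b²)*5 = -10 + 10*b²)
77*O(H - 3) = 77*(-10 + 10*(4 - 3)²) = 77*(-10 + 10*1²) = 77*(-10 + 10*1) = 77*(-10 + 10) = 77*0 = 0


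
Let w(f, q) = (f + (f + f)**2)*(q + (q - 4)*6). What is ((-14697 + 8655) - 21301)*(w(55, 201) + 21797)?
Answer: -460241805566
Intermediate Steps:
w(f, q) = (-24 + 7*q)*(f + 4*f**2) (w(f, q) = (f + (2*f)**2)*(q + (-4 + q)*6) = (f + 4*f**2)*(q + (-24 + 6*q)) = (f + 4*f**2)*(-24 + 7*q) = (-24 + 7*q)*(f + 4*f**2))
((-14697 + 8655) - 21301)*(w(55, 201) + 21797) = ((-14697 + 8655) - 21301)*(55*(-24 - 96*55 + 7*201 + 28*55*201) + 21797) = (-6042 - 21301)*(55*(-24 - 5280 + 1407 + 309540) + 21797) = -27343*(55*305643 + 21797) = -27343*(16810365 + 21797) = -27343*16832162 = -460241805566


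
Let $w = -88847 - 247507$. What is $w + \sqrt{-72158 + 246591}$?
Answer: $-336354 + \sqrt{174433} \approx -3.3594 \cdot 10^{5}$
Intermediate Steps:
$w = -336354$
$w + \sqrt{-72158 + 246591} = -336354 + \sqrt{-72158 + 246591} = -336354 + \sqrt{174433}$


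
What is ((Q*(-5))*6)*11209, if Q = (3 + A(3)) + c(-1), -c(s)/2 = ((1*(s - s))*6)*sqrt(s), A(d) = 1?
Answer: -1345080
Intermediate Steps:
c(s) = 0 (c(s) = -2*(1*(s - s))*6*sqrt(s) = -2*(1*0)*6*sqrt(s) = -2*0*6*sqrt(s) = -0*sqrt(s) = -2*0 = 0)
Q = 4 (Q = (3 + 1) + 0 = 4 + 0 = 4)
((Q*(-5))*6)*11209 = ((4*(-5))*6)*11209 = -20*6*11209 = -120*11209 = -1345080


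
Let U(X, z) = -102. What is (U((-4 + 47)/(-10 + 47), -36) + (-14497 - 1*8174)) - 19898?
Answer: -42671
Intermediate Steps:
(U((-4 + 47)/(-10 + 47), -36) + (-14497 - 1*8174)) - 19898 = (-102 + (-14497 - 1*8174)) - 19898 = (-102 + (-14497 - 8174)) - 19898 = (-102 - 22671) - 19898 = -22773 - 19898 = -42671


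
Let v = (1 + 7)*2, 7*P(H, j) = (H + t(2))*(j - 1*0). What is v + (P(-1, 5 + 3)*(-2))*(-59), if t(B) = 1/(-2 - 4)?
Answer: -424/3 ≈ -141.33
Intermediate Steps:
t(B) = -1/6 (t(B) = 1/(-6) = -1/6)
P(H, j) = j*(-1/6 + H)/7 (P(H, j) = ((H - 1/6)*(j - 1*0))/7 = ((-1/6 + H)*(j + 0))/7 = ((-1/6 + H)*j)/7 = (j*(-1/6 + H))/7 = j*(-1/6 + H)/7)
v = 16 (v = 8*2 = 16)
v + (P(-1, 5 + 3)*(-2))*(-59) = 16 + (((5 + 3)*(-1 + 6*(-1))/42)*(-2))*(-59) = 16 + (((1/42)*8*(-1 - 6))*(-2))*(-59) = 16 + (((1/42)*8*(-7))*(-2))*(-59) = 16 - 4/3*(-2)*(-59) = 16 + (8/3)*(-59) = 16 - 472/3 = -424/3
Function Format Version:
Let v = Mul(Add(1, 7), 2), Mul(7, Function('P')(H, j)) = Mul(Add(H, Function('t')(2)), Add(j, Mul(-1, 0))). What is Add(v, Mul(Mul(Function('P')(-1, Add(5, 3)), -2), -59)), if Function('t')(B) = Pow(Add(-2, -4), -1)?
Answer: Rational(-424, 3) ≈ -141.33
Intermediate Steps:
Function('t')(B) = Rational(-1, 6) (Function('t')(B) = Pow(-6, -1) = Rational(-1, 6))
Function('P')(H, j) = Mul(Rational(1, 7), j, Add(Rational(-1, 6), H)) (Function('P')(H, j) = Mul(Rational(1, 7), Mul(Add(H, Rational(-1, 6)), Add(j, Mul(-1, 0)))) = Mul(Rational(1, 7), Mul(Add(Rational(-1, 6), H), Add(j, 0))) = Mul(Rational(1, 7), Mul(Add(Rational(-1, 6), H), j)) = Mul(Rational(1, 7), Mul(j, Add(Rational(-1, 6), H))) = Mul(Rational(1, 7), j, Add(Rational(-1, 6), H)))
v = 16 (v = Mul(8, 2) = 16)
Add(v, Mul(Mul(Function('P')(-1, Add(5, 3)), -2), -59)) = Add(16, Mul(Mul(Mul(Rational(1, 42), Add(5, 3), Add(-1, Mul(6, -1))), -2), -59)) = Add(16, Mul(Mul(Mul(Rational(1, 42), 8, Add(-1, -6)), -2), -59)) = Add(16, Mul(Mul(Mul(Rational(1, 42), 8, -7), -2), -59)) = Add(16, Mul(Mul(Rational(-4, 3), -2), -59)) = Add(16, Mul(Rational(8, 3), -59)) = Add(16, Rational(-472, 3)) = Rational(-424, 3)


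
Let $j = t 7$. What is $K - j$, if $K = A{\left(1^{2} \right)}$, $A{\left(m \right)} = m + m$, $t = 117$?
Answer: $-817$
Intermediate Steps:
$A{\left(m \right)} = 2 m$
$K = 2$ ($K = 2 \cdot 1^{2} = 2 \cdot 1 = 2$)
$j = 819$ ($j = 117 \cdot 7 = 819$)
$K - j = 2 - 819 = -817$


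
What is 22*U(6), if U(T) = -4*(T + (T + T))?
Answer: -1584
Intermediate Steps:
U(T) = -12*T (U(T) = -4*(T + 2*T) = -12*T)
22*U(6) = 22*(-12*6) = 22*(-72) = -1584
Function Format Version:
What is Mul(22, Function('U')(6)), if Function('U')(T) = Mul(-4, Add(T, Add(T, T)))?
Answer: -1584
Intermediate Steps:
Function('U')(T) = Mul(-12, T) (Function('U')(T) = Mul(-4, Add(T, Mul(2, T))) = Mul(-4, Mul(3, T)) = Mul(-12, T))
Mul(22, Function('U')(6)) = Mul(22, Mul(-12, 6)) = Mul(22, -72) = -1584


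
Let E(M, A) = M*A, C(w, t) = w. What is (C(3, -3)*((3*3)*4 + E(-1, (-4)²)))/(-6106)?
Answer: -30/3053 ≈ -0.0098264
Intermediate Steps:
E(M, A) = A*M
(C(3, -3)*((3*3)*4 + E(-1, (-4)²)))/(-6106) = (3*((3*3)*4 + (-4)²*(-1)))/(-6106) = (3*(9*4 + 16*(-1)))*(-1/6106) = (3*(36 - 16))*(-1/6106) = (3*20)*(-1/6106) = 60*(-1/6106) = -30/3053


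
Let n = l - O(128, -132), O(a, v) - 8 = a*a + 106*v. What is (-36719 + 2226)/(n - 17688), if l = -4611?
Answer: 34493/24699 ≈ 1.3965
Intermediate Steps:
O(a, v) = 8 + a² + 106*v (O(a, v) = 8 + (a*a + 106*v) = 8 + (a² + 106*v) = 8 + a² + 106*v)
n = -7011 (n = -4611 - (8 + 128² + 106*(-132)) = -4611 - (8 + 16384 - 13992) = -4611 - 1*2400 = -4611 - 2400 = -7011)
(-36719 + 2226)/(n - 17688) = (-36719 + 2226)/(-7011 - 17688) = -34493/(-24699) = -34493*(-1/24699) = 34493/24699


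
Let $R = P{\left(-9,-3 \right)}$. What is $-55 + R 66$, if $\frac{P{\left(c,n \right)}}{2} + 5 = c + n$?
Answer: $-2299$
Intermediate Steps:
$P{\left(c,n \right)} = -10 + 2 c + 2 n$ ($P{\left(c,n \right)} = -10 + 2 \left(c + n\right) = -10 + \left(2 c + 2 n\right) = -10 + 2 c + 2 n$)
$R = -34$ ($R = -10 + 2 \left(-9\right) + 2 \left(-3\right) = -10 - 18 - 6 = -34$)
$-55 + R 66 = -55 - 2244 = -2299$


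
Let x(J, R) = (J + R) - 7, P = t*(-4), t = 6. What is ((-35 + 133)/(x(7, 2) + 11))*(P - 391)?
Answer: -40670/13 ≈ -3128.5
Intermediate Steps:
P = -24 (P = 6*(-4) = -24)
x(J, R) = -7 + J + R
((-35 + 133)/(x(7, 2) + 11))*(P - 391) = ((-35 + 133)/((-7 + 7 + 2) + 11))*(-24 - 391) = (98/(2 + 11))*(-415) = (98/13)*(-415) = -40670/13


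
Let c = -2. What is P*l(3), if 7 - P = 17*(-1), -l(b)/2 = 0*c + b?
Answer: -144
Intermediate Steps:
l(b) = -2*b (l(b) = -2*(0*(-2) + b) = -2*(0 + b) = -2*b)
P = 24 (P = 7 - 17*(-1) = 7 - 1*(-17) = 7 + 17 = 24)
P*l(3) = 24*(-2*3) = 24*(-6) = -144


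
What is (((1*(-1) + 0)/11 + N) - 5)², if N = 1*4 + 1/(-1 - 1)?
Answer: 1225/484 ≈ 2.5310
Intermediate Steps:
N = 7/2 (N = 4 + 1/(-2) = 4 - ½ = 7/2 ≈ 3.5000)
(((1*(-1) + 0)/11 + N) - 5)² = (((1*(-1) + 0)/11 + 7/2) - 5)² = (((-1 + 0)*(1/11) + 7/2) - 5)² = ((-1*1/11 + 7/2) - 5)² = ((-1/11 + 7/2) - 5)² = (75/22 - 5)² = (-35/22)² = 1225/484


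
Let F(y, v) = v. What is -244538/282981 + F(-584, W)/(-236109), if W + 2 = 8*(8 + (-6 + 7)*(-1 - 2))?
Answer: -19249458640/22271453643 ≈ -0.86431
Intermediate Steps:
W = 38 (W = -2 + 8*(8 + (-6 + 7)*(-1 - 2)) = -2 + 8*(8 + 1*(-3)) = -2 + 8*(8 - 3) = -2 + 8*5 = -2 + 40 = 38)
-244538/282981 + F(-584, W)/(-236109) = -244538/282981 + 38/(-236109) = -244538*1/282981 + 38*(-1/236109) = -244538/282981 - 38/236109 = -19249458640/22271453643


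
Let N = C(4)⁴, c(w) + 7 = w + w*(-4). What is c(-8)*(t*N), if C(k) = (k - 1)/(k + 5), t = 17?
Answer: 289/81 ≈ 3.5679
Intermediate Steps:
C(k) = (-1 + k)/(5 + k)
c(w) = -7 - 3*w (c(w) = -7 + (w + w*(-4)) = -7 + (w - 4*w) = -7 - 3*w)
N = 1/81 (N = ((-1 + 4)/(5 + 4))⁴ = (3/9)⁴ = ((⅑)*3)⁴ = (⅓)⁴ = 1/81 ≈ 0.012346)
c(-8)*(t*N) = (-7 - 3*(-8))*(17*(1/81)) = (-7 + 24)*(17/81) = 17*(17/81) = 289/81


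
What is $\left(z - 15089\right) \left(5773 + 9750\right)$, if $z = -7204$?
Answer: $-346054239$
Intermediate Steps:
$\left(z - 15089\right) \left(5773 + 9750\right) = \left(-7204 - 15089\right) \left(5773 + 9750\right) = \left(-22293\right) 15523 = -346054239$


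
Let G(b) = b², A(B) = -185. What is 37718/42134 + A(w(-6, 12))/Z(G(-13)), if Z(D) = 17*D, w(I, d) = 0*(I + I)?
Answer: 50284512/60525491 ≈ 0.83080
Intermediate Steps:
w(I, d) = 0 (w(I, d) = 0*(2*I) = 0)
37718/42134 + A(w(-6, 12))/Z(G(-13)) = 37718/42134 - 185/(17*(-13)²) = 37718*(1/42134) - 185/(17*169) = 18859/21067 - 185/2873 = 50284512/60525491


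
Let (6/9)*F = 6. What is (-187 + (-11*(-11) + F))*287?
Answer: -16359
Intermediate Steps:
F = 9 (F = (3/2)*6 = 9)
(-187 + (-11*(-11) + F))*287 = (-187 + (-11*(-11) + 9))*287 = (-187 + (121 + 9))*287 = (-187 + 130)*287 = -57*287 = -16359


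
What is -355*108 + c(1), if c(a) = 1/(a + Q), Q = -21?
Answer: -766801/20 ≈ -38340.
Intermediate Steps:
c(a) = 1/(-21 + a) (c(a) = 1/(a - 21) = 1/(-21 + a))
-355*108 + c(1) = -355*108 + 1/(-21 + 1) = -38340 + 1/(-20) = -38340 - 1/20 = -766801/20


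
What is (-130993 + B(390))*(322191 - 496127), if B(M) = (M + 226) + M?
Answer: 22609418832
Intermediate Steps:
B(M) = 226 + 2*M (B(M) = (226 + M) + M = 226 + 2*M)
(-130993 + B(390))*(322191 - 496127) = (-130993 + (226 + 2*390))*(322191 - 496127) = (-130993 + (226 + 780))*(-173936) = (-130993 + 1006)*(-173936) = -129987*(-173936) = 22609418832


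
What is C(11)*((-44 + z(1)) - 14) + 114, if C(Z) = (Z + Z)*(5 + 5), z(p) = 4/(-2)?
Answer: -13086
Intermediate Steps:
z(p) = -2 (z(p) = 4*(-½) = -2)
C(Z) = 20*Z (C(Z) = (2*Z)*10 = 20*Z)
C(11)*((-44 + z(1)) - 14) + 114 = (20*11)*((-44 - 2) - 14) + 114 = 220*(-46 - 14) + 114 = 220*(-60) + 114 = -13200 + 114 = -13086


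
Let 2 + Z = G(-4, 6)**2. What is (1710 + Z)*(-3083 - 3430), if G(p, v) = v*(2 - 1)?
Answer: -11358672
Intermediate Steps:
G(p, v) = v (G(p, v) = v*1 = v)
Z = 34 (Z = -2 + 6**2 = -2 + 36 = 34)
(1710 + Z)*(-3083 - 3430) = (1710 + 34)*(-3083 - 3430) = 1744*(-6513) = -11358672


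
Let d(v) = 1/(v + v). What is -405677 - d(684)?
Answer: -554966137/1368 ≈ -4.0568e+5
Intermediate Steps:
d(v) = 1/(2*v)
-405677 - d(684) = -405677 - 1/(2*684) = -405677 - 1*1/1368 = -405677 - 1/1368 = -554966137/1368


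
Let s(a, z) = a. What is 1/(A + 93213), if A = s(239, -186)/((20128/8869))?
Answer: 20128/1878310955 ≈ 1.0716e-5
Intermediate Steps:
A = 2119691/20128 (A = 239/((20128/8869)) = 239/((20128*(1/8869))) = 239/(20128/8869) = 239*(8869/20128) = 2119691/20128 ≈ 105.31)
1/(A + 93213) = 1/(2119691/20128 + 93213) = 1/(1878310955/20128) = 20128/1878310955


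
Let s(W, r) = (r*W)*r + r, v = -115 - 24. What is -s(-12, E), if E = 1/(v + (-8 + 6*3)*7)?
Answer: 9/529 ≈ 0.017013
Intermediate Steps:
v = -139
E = -1/69 (E = 1/(-139 + (-8 + 6*3)*7) = 1/(-139 + (-8 + 18)*7) = 1/(-139 + 10*7) = 1/(-139 + 70) = 1/(-69) = -1/69 ≈ -0.014493)
s(W, r) = r + W*r² (s(W, r) = (W*r)*r + r = W*r² + r = r + W*r²)
-s(-12, E) = -(-1)*(1 - 12*(-1/69))/69 = -(-1)*(1 + 4/23)/69 = -(-1)*27/(69*23) = -1*(-9/529) = 9/529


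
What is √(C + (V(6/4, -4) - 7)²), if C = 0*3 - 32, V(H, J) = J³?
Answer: √5009 ≈ 70.774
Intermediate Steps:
C = -32 (C = 0 - 32 = -32)
√(C + (V(6/4, -4) - 7)²) = √(-32 + ((-4)³ - 7)²) = √(-32 + (-64 - 7)²) = √(-32 + (-71)²) = √(-32 + 5041) = √5009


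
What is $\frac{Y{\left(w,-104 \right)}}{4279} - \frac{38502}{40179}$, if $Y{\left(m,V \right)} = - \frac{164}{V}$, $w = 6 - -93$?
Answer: $- \frac{1427284723}{1490024822} \approx -0.95789$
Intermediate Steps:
$w = 99$ ($w = 6 + 93 = 99$)
$\frac{Y{\left(w,-104 \right)}}{4279} - \frac{38502}{40179} = \frac{\left(-164\right) \frac{1}{-104}}{4279} - \frac{38502}{40179} = \left(-164\right) \left(- \frac{1}{104}\right) \frac{1}{4279} - \frac{12834}{13393} = \frac{41}{26} \cdot \frac{1}{4279} - \frac{12834}{13393} = \frac{41}{111254} - \frac{12834}{13393} = - \frac{1427284723}{1490024822}$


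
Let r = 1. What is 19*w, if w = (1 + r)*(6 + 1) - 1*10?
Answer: 76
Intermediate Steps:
w = 4 (w = (1 + 1)*(6 + 1) - 1*10 = 2*7 - 10 = 14 - 10 = 4)
19*w = 19*4 = 76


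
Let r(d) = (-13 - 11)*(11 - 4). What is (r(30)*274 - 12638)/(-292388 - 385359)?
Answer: 58670/677747 ≈ 0.086566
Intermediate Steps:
r(d) = -168 (r(d) = -24*7 = -168)
(r(30)*274 - 12638)/(-292388 - 385359) = (-168*274 - 12638)/(-292388 - 385359) = (-46032 - 12638)/(-677747) = -58670*(-1/677747) = 58670/677747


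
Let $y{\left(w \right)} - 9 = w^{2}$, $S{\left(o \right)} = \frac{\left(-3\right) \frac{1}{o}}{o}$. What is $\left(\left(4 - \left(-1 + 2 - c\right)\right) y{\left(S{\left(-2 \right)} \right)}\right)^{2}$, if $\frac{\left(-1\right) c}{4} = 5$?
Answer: $\frac{6765201}{256} \approx 26427.0$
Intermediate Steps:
$c = -20$ ($c = \left(-4\right) 5 = -20$)
$S{\left(o \right)} = - \frac{3}{o^{2}}$
$y{\left(w \right)} = 9 + w^{2}$
$\left(\left(4 - \left(-1 + 2 - c\right)\right) y{\left(S{\left(-2 \right)} \right)}\right)^{2} = \left(\left(4 - \left(19 + 2\right)\right) \left(9 + \left(- \frac{3}{4}\right)^{2}\right)\right)^{2} = \left(\left(4 - 21\right) \left(9 + \left(\left(-3\right) \frac{1}{4}\right)^{2}\right)\right)^{2} = \left(\left(4 - 21\right) \left(9 + \left(- \frac{3}{4}\right)^{2}\right)\right)^{2} = \left(\left(4 - 21\right) \left(9 + \frac{9}{16}\right)\right)^{2} = \left(\left(4 - 21\right) \frac{153}{16}\right)^{2} = \left(\left(-17\right) \frac{153}{16}\right)^{2} = \left(- \frac{2601}{16}\right)^{2} = \frac{6765201}{256}$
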